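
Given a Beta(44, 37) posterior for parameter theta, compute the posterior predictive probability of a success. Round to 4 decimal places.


For a Beta-Bernoulli model, the predictive probability is the mean:
P(success) = 44/(44+37) = 44/81 = 0.5432

0.5432


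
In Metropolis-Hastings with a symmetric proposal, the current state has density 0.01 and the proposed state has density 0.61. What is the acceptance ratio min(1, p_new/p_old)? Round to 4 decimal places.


Ratio = p_new / p_old = 0.61 / 0.01 = 61.0
Acceptance = min(1, 61.0) = 1.0

1.0


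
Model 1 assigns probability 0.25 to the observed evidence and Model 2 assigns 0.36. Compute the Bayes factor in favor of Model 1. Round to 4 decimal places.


BF = P(data|M1) / P(data|M2)
= 0.25 / 0.36 = 0.6944

0.6944


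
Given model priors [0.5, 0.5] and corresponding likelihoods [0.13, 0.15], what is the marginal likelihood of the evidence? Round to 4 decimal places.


P(E) = sum_i P(M_i) P(E|M_i)
= 0.065 + 0.075
= 0.14

0.14


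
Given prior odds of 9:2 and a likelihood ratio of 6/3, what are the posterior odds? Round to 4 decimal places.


Posterior odds = prior odds * LR
Prior odds = 9/2 = 4.5
LR = 6/3 = 2.0
Posterior odds = 4.5 * 2.0 = 9.0

9.0


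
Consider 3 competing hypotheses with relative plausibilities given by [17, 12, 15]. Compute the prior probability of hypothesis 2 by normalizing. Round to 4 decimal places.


Sum of weights = 17 + 12 + 15 = 44
Normalized prior for H2 = 12 / 44
= 0.2727

0.2727


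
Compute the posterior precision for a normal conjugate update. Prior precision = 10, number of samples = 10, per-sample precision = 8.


tau_post = tau_0 + n * tau
= 10 + 10 * 8 = 90

90


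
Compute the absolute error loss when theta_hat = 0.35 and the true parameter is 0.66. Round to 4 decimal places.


L = |theta_hat - theta_true|
= |0.35 - 0.66| = 0.31

0.31


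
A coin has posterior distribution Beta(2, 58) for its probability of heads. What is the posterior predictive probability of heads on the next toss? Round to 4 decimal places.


Posterior predictive = E[theta] = alpha/(alpha+beta)
= 2/60
= 0.0333

0.0333


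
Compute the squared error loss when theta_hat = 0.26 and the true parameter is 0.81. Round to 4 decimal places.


L = (theta_hat - theta_true)^2
= (0.26 - 0.81)^2
= -0.55^2 = 0.3025

0.3025


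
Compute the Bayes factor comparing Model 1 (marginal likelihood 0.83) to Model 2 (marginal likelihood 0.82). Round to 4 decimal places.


BF12 = marginal likelihood of M1 / marginal likelihood of M2
= 0.83/0.82
= 1.0122

1.0122


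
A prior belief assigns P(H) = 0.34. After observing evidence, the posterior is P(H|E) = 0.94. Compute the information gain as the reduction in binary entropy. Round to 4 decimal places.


H(prior) = -0.34*log2(0.34) - 0.66*log2(0.66)
= 0.9248
H(post) = -0.94*log2(0.94) - 0.06*log2(0.06)
= 0.3274
IG = 0.9248 - 0.3274 = 0.5974

0.5974


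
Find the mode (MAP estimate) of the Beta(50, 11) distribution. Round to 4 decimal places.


For Beta(a,b) with a,b > 1:
Mode = (a-1)/(a+b-2) = (50-1)/(61-2)
= 49/59 = 0.8305

0.8305


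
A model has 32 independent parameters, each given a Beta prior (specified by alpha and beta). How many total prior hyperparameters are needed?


Each Beta prior needs 2 hyperparameters (alpha and beta).
Total = 2 * 32 = 64

64


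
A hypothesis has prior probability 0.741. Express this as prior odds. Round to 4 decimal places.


Odds = P(H) / P(not H) = 0.741 / 0.259
= 2.861

2.861


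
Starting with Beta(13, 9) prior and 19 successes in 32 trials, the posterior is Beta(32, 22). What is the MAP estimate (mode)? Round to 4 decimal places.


The mode of Beta(a, b) when a > 1 and b > 1 is (a-1)/(a+b-2)
= (32 - 1) / (32 + 22 - 2)
= 31 / 52
= 0.5962

0.5962


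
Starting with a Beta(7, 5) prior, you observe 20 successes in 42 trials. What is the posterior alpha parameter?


For a Beta-Binomial conjugate model:
Posterior alpha = prior alpha + number of successes
= 7 + 20 = 27

27


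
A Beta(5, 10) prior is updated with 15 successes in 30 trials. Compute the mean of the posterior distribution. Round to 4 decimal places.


After update: Beta(20, 25)
Mean = 20 / (20 + 25) = 20 / 45
= 0.4444

0.4444


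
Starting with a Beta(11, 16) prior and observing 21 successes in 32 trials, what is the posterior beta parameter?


Posterior beta = prior beta + failures
Failures = 32 - 21 = 11
beta_post = 16 + 11 = 27

27


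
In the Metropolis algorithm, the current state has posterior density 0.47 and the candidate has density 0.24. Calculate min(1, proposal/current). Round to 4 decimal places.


Ratio = 0.24/0.47 = 0.5106
Acceptance probability = min(1, 0.5106)
= 0.5106

0.5106


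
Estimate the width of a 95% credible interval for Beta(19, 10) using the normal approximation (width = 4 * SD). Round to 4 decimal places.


For Beta(a,b): Var = ab/((a+b)^2(a+b+1))
Var = 0.0075, SD = 0.0868
Approximate 95% CI width = 4 * 0.0868 = 0.3471

0.3471


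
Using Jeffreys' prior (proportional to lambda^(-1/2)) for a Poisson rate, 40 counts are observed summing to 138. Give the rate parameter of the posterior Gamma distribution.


Conjugate update: Gamma(prior_shape + S, prior_rate + n).
Prior shape = 0.5, prior rate = 0.
Posterior rate = 0 + n = 40

40.0


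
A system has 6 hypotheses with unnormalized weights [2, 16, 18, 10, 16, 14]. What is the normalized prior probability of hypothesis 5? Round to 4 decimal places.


The normalized prior is the weight divided by the total.
Total weight = 76
P(H5) = 16 / 76 = 0.2105

0.2105


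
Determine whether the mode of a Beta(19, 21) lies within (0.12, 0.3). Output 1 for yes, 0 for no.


First find the mode: (a-1)/(a+b-2) = 0.4737
Is 0.4737 in (0.12, 0.3)? 0

0


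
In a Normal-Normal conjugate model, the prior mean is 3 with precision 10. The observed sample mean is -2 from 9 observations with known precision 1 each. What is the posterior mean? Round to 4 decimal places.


Posterior precision = tau0 + n*tau = 10 + 9*1 = 19
Posterior mean = (tau0*mu0 + n*tau*xbar) / posterior_precision
= (10*3 + 9*1*-2) / 19
= 12 / 19 = 0.6316

0.6316


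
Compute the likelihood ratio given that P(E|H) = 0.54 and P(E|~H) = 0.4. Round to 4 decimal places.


LR = P(E|H) / P(E|~H)
= 0.54 / 0.4 = 1.35

1.35


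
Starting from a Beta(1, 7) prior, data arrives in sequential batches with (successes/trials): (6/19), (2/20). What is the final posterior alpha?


In sequential Bayesian updating, we sum all successes.
Total successes = 8
Final alpha = 1 + 8 = 9

9


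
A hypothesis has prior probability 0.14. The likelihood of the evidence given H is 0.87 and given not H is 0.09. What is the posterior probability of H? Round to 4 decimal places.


Using Bayes' theorem:
P(E) = 0.14 * 0.87 + 0.86 * 0.09
P(E) = 0.1992
P(H|E) = (0.14 * 0.87) / 0.1992 = 0.6114

0.6114


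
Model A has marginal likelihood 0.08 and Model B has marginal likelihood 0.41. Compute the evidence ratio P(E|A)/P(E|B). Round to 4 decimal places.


Evidence ratio = P(E|A) / P(E|B)
= 0.08 / 0.41
= 0.1951

0.1951


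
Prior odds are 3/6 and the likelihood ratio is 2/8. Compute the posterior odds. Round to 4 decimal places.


Posterior odds = prior odds * likelihood ratio
= (3/6) * (2/8)
= 6 / 48
= 0.125

0.125


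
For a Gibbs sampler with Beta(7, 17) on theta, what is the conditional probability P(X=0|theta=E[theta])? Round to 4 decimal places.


E[theta] = 7/(7+17) = 0.2917
P(X=0|theta) = 1 - theta = 0.7083

0.7083


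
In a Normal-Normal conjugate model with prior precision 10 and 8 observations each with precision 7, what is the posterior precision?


Posterior precision = prior precision + n * observation precision
= 10 + 8 * 7
= 10 + 56 = 66

66


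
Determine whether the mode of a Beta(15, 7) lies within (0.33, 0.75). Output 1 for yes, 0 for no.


First find the mode: (a-1)/(a+b-2) = 0.7
Is 0.7 in (0.33, 0.75)? 1

1


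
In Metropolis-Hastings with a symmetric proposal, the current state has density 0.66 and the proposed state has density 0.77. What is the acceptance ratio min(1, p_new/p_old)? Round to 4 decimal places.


Ratio = p_new / p_old = 0.77 / 0.66 = 1.1667
Acceptance = min(1, 1.1667) = 1.0

1.0


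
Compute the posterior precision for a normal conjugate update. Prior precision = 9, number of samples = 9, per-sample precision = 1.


tau_post = tau_0 + n * tau
= 9 + 9 * 1 = 18

18


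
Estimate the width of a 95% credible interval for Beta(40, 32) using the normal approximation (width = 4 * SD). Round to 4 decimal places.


For Beta(a,b): Var = ab/((a+b)^2(a+b+1))
Var = 0.0034, SD = 0.0582
Approximate 95% CI width = 4 * 0.0582 = 0.2326

0.2326


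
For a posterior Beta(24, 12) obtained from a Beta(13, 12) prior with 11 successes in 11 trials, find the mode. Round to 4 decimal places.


Mode = (alpha - 1) / (alpha + beta - 2)
= 23 / 34
= 0.6765

0.6765


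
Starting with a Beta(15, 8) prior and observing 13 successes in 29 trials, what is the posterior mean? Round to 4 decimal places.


Posterior parameters: alpha = 15 + 13 = 28
beta = 8 + 16 = 24
Posterior mean = alpha / (alpha + beta) = 28 / 52
= 0.5385

0.5385


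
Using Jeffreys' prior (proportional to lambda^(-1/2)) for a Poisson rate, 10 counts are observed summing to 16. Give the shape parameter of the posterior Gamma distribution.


Conjugate update: Gamma(prior_shape + S, prior_rate + n).
Prior shape = 0.5, prior rate = 0.
Posterior shape = 0.5 + S = 0.5 + 16 = 16.5

16.5


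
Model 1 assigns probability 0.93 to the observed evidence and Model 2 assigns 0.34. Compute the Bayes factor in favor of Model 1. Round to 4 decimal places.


BF = P(data|M1) / P(data|M2)
= 0.93 / 0.34 = 2.7353

2.7353


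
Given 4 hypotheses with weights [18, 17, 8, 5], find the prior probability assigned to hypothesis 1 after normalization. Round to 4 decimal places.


To normalize, divide each weight by the sum of all weights.
Sum = 48
Prior(H1) = 18/48 = 0.375

0.375


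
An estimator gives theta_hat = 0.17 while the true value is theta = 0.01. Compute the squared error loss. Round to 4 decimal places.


The squared error loss is (theta_hat - theta)^2
= (0.17 - 0.01)^2
= (0.16)^2 = 0.0256

0.0256


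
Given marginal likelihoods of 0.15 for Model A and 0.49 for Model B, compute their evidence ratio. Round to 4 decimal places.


Ratio = ML(A) / ML(B) = 0.15/0.49
= 0.3061

0.3061


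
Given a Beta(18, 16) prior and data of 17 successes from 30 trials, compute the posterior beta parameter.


Number of failures = 30 - 17 = 13
Posterior beta = 16 + 13 = 29

29


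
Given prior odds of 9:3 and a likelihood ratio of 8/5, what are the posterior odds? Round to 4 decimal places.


Posterior odds = prior odds * LR
Prior odds = 9/3 = 3.0
LR = 8/5 = 1.6
Posterior odds = 3.0 * 1.6 = 4.8

4.8


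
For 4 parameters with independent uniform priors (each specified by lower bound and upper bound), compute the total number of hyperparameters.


A uniform prior has 2 hyperparameters per parameter.
Total = 4 * 2 = 8

8


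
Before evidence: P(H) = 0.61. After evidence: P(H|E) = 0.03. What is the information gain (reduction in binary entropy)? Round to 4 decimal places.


Prior entropy = 0.9648
Posterior entropy = 0.1944
Information gain = 0.9648 - 0.1944 = 0.7704

0.7704


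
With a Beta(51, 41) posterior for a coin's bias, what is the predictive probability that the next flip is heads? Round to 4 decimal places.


The predictive probability equals the posterior mean.
P(next = heads) = alpha / (alpha + beta)
= 51 / 92 = 0.5543

0.5543


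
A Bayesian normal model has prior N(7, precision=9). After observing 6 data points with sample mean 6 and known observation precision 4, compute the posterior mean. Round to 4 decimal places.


Posterior mean = (prior_precision * prior_mean + n * data_precision * data_mean) / (prior_precision + n * data_precision)
Numerator = 9*7 + 6*4*6 = 207
Denominator = 9 + 6*4 = 33
Posterior mean = 6.2727

6.2727


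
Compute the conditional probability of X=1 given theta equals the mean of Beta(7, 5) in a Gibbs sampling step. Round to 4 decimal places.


Mean of Beta(7, 5) = 0.5833
P(X=1 | theta=0.5833) = 0.5833

0.5833


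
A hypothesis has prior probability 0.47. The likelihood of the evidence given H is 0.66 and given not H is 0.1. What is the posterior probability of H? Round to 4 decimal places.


Using Bayes' theorem:
P(E) = 0.47 * 0.66 + 0.53 * 0.1
P(E) = 0.3632
P(H|E) = (0.47 * 0.66) / 0.3632 = 0.8541

0.8541


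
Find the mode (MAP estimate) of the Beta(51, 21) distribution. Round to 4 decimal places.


For Beta(a,b) with a,b > 1:
Mode = (a-1)/(a+b-2) = (51-1)/(72-2)
= 50/70 = 0.7143

0.7143


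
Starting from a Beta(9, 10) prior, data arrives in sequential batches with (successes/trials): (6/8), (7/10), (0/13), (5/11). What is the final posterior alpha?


In sequential Bayesian updating, we sum all successes.
Total successes = 18
Final alpha = 9 + 18 = 27

27


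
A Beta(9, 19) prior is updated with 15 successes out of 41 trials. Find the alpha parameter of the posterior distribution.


In the Beta-Binomial conjugate update:
alpha_post = alpha_prior + successes
= 9 + 15
= 24

24


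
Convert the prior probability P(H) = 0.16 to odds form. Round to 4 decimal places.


P(not H) = 1 - 0.16 = 0.84
Odds = 0.16 / 0.84 = 0.1905

0.1905


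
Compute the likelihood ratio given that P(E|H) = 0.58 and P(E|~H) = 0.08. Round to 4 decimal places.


LR = P(E|H) / P(E|~H)
= 0.58 / 0.08 = 7.25

7.25


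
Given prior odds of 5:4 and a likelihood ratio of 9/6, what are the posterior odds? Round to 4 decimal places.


Posterior odds = prior odds * LR
Prior odds = 5/4 = 1.25
LR = 9/6 = 1.5
Posterior odds = 1.25 * 1.5 = 1.875

1.875


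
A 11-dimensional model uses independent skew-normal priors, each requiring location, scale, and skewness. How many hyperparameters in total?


Per parameter: 3 (location, scale, and skewness).
Total = 11 * 3 = 33

33


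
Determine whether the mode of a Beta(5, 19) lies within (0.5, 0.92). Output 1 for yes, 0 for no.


First find the mode: (a-1)/(a+b-2) = 0.1818
Is 0.1818 in (0.5, 0.92)? 0

0


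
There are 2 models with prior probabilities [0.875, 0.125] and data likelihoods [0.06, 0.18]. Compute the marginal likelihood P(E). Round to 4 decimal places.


P(E) = sum over models of P(M_i) * P(E|M_i)
= 0.875*0.06 + 0.125*0.18
= 0.075

0.075


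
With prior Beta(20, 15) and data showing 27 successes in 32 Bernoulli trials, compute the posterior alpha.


Conjugate update: alpha_posterior = alpha_prior + k
= 20 + 27 = 47

47


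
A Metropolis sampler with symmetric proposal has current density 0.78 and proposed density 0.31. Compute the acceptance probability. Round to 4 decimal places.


For symmetric proposals, acceptance = min(1, pi(x*)/pi(x))
= min(1, 0.31/0.78)
= min(1, 0.3974) = 0.3974

0.3974


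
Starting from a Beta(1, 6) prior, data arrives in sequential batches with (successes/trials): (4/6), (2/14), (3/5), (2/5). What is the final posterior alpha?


In sequential Bayesian updating, we sum all successes.
Total successes = 11
Final alpha = 1 + 11 = 12

12


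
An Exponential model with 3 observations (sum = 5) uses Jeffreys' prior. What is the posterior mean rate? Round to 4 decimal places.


Posterior Gamma(3, 5)
E[lambda] = 3/5 = 0.6

0.6


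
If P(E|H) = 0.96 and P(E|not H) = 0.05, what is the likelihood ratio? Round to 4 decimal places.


Likelihood ratio = P(E|H) / P(E|not H)
= 0.96 / 0.05
= 19.2

19.2


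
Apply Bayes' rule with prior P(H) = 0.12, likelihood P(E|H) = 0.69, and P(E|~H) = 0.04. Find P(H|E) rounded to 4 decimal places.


Step 1: Compute marginal P(E) = P(E|H)P(H) + P(E|~H)P(~H)
= 0.69*0.12 + 0.04*0.88 = 0.118
Step 2: P(H|E) = P(E|H)P(H)/P(E) = 0.0828/0.118
= 0.7017

0.7017


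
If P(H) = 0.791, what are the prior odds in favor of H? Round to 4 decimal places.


Prior odds = P(H) / (1 - P(H))
= 0.791 / 0.209
= 3.7847

3.7847


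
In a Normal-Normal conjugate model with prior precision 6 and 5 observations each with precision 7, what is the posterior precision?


Posterior precision = prior precision + n * observation precision
= 6 + 5 * 7
= 6 + 35 = 41

41


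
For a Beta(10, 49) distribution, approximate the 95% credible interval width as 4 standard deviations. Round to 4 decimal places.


Variance of Beta(a,b) = ab / ((a+b)^2 * (a+b+1))
= 10*49 / ((59)^2 * 60)
= 0.0023
SD = sqrt(0.0023) = 0.0484
Width = 4 * SD = 0.1937

0.1937


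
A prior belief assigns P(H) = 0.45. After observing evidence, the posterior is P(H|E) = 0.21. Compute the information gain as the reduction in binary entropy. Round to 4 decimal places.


H(prior) = -0.45*log2(0.45) - 0.55*log2(0.55)
= 0.9928
H(post) = -0.21*log2(0.21) - 0.79*log2(0.79)
= 0.7415
IG = 0.9928 - 0.7415 = 0.2513

0.2513


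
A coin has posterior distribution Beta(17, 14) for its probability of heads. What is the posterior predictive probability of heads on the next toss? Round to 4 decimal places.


Posterior predictive = E[theta] = alpha/(alpha+beta)
= 17/31
= 0.5484

0.5484


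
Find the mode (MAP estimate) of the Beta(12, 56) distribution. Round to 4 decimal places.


For Beta(a,b) with a,b > 1:
Mode = (a-1)/(a+b-2) = (12-1)/(68-2)
= 11/66 = 0.1667

0.1667


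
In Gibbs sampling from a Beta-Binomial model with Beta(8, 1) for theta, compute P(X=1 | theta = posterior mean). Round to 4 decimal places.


Posterior mean = alpha/(alpha+beta) = 8/9 = 0.8889
P(X=1|theta=mean) = theta = 0.8889

0.8889


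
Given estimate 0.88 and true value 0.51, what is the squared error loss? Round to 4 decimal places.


Squared error = (estimate - true)^2
Difference = 0.37
Loss = 0.37^2 = 0.1369

0.1369


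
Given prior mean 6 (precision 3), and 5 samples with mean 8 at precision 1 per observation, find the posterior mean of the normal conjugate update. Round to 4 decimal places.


The posterior mean is a precision-weighted average of prior and data.
Post. prec. = 3 + 5 = 8
Post. mean = (18 + 40)/8 = 58/8 = 7.25

7.25


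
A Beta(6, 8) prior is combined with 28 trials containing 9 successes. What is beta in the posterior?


In conjugate updating:
beta_posterior = beta_prior + (n - k)
= 8 + (28 - 9)
= 8 + 19 = 27

27


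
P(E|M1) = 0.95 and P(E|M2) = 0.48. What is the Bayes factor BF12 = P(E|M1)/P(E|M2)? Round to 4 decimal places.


Bayes factor BF12 = P(E|M1) / P(E|M2)
= 0.95 / 0.48
= 1.9792

1.9792


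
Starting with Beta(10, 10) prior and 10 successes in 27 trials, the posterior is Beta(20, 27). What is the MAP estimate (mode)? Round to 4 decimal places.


The mode of Beta(a, b) when a > 1 and b > 1 is (a-1)/(a+b-2)
= (20 - 1) / (20 + 27 - 2)
= 19 / 45
= 0.4222

0.4222


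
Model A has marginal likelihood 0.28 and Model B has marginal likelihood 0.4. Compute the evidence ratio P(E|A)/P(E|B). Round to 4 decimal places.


Evidence ratio = P(E|A) / P(E|B)
= 0.28 / 0.4
= 0.7

0.7


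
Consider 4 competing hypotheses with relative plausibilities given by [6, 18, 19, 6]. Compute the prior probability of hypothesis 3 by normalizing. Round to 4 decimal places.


Sum of weights = 6 + 18 + 19 + 6 = 49
Normalized prior for H3 = 19 / 49
= 0.3878

0.3878


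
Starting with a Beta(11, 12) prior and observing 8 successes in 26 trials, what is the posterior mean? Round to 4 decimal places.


Posterior parameters: alpha = 11 + 8 = 19
beta = 12 + 18 = 30
Posterior mean = alpha / (alpha + beta) = 19 / 49
= 0.3878

0.3878


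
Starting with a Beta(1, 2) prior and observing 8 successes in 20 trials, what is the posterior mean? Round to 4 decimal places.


Posterior parameters: alpha = 1 + 8 = 9
beta = 2 + 12 = 14
Posterior mean = alpha / (alpha + beta) = 9 / 23
= 0.3913

0.3913


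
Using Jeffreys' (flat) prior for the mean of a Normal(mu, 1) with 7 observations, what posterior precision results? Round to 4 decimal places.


Flat prior means prior precision is 0.
Posterior precision = n / sigma^2 = 7/1 = 7.0

7.0


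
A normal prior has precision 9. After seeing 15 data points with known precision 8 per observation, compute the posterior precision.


In the conjugate normal model, precisions add:
tau_posterior = tau_prior + n * tau_data
= 9 + 15*8 = 129

129


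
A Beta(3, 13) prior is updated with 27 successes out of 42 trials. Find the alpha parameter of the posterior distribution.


In the Beta-Binomial conjugate update:
alpha_post = alpha_prior + successes
= 3 + 27
= 30

30


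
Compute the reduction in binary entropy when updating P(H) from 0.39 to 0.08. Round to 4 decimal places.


H_before = -p*log2(p) - (1-p)*log2(1-p) for p=0.39: 0.9648
H_after for p=0.08: 0.4022
Reduction = 0.9648 - 0.4022 = 0.5626

0.5626


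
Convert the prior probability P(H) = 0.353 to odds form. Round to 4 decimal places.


P(not H) = 1 - 0.353 = 0.647
Odds = 0.353 / 0.647 = 0.5456

0.5456


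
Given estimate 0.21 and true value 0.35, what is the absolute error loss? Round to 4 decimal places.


Absolute error = |estimate - true|
= |-0.14| = 0.14

0.14


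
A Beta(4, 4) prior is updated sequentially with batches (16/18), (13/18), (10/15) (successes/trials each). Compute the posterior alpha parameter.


Sequential conjugate updating is equivalent to a single batch update.
Total successes across all batches = 39
alpha_posterior = alpha_prior + total_successes = 4 + 39
= 43

43


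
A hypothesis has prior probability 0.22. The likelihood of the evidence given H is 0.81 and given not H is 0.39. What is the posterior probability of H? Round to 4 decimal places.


Using Bayes' theorem:
P(E) = 0.22 * 0.81 + 0.78 * 0.39
P(E) = 0.4824
P(H|E) = (0.22 * 0.81) / 0.4824 = 0.3694

0.3694


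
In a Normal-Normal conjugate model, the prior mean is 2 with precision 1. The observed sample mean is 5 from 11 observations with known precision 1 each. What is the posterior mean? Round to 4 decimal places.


Posterior precision = tau0 + n*tau = 1 + 11*1 = 12
Posterior mean = (tau0*mu0 + n*tau*xbar) / posterior_precision
= (1*2 + 11*1*5) / 12
= 57 / 12 = 4.75

4.75


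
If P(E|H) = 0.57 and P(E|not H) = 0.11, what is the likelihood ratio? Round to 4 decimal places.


Likelihood ratio = P(E|H) / P(E|not H)
= 0.57 / 0.11
= 5.1818

5.1818


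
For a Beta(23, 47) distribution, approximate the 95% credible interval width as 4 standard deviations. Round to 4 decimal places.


Variance of Beta(a,b) = ab / ((a+b)^2 * (a+b+1))
= 23*47 / ((70)^2 * 71)
= 0.0031
SD = sqrt(0.0031) = 0.0557
Width = 4 * SD = 0.223

0.223


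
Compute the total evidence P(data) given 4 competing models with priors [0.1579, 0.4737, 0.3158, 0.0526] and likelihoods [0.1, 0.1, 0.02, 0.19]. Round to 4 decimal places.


Marginal likelihood = sum P(model_i) * P(data|model_i)
Model 1: 0.1579 * 0.1 = 0.0158
Model 2: 0.4737 * 0.1 = 0.0474
Model 3: 0.3158 * 0.02 = 0.0063
Model 4: 0.0526 * 0.19 = 0.01
Total = 0.0795

0.0795


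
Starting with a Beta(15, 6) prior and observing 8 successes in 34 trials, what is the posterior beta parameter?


Posterior beta = prior beta + failures
Failures = 34 - 8 = 26
beta_post = 6 + 26 = 32

32


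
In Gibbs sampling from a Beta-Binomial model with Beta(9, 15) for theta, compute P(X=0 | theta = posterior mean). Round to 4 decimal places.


Posterior mean = alpha/(alpha+beta) = 9/24 = 0.375
P(X=0|theta=mean) = 1 - theta = 0.625

0.625


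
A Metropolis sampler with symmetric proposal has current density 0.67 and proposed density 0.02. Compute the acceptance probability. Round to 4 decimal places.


For symmetric proposals, acceptance = min(1, pi(x*)/pi(x))
= min(1, 0.02/0.67)
= min(1, 0.0299) = 0.0299

0.0299


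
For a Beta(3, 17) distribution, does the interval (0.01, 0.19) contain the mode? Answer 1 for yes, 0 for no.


Mode of Beta(a,b) = (a-1)/(a+b-2)
= (3-1)/(3+17-2) = 0.1111
Check: 0.01 <= 0.1111 <= 0.19?
Result: 1

1


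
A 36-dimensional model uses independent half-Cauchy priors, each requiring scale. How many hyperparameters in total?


Per parameter: 1 (scale).
Total = 36 * 1 = 36

36


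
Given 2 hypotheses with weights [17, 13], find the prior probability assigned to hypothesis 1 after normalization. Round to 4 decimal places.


To normalize, divide each weight by the sum of all weights.
Sum = 30
Prior(H1) = 17/30 = 0.5667

0.5667


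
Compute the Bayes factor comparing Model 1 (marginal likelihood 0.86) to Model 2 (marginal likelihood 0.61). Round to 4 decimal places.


BF12 = marginal likelihood of M1 / marginal likelihood of M2
= 0.86/0.61
= 1.4098

1.4098


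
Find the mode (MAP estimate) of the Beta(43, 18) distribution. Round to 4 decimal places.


For Beta(a,b) with a,b > 1:
Mode = (a-1)/(a+b-2) = (43-1)/(61-2)
= 42/59 = 0.7119

0.7119


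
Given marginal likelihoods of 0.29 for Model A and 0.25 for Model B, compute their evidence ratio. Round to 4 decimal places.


Ratio = ML(A) / ML(B) = 0.29/0.25
= 1.16

1.16


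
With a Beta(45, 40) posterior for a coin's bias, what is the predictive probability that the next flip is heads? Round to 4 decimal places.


The predictive probability equals the posterior mean.
P(next = heads) = alpha / (alpha + beta)
= 45 / 85 = 0.5294

0.5294


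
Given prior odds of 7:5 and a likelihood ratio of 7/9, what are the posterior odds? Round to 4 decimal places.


Posterior odds = prior odds * LR
Prior odds = 7/5 = 1.4
LR = 7/9 = 0.7778
Posterior odds = 1.4 * 0.7778 = 1.0889

1.0889


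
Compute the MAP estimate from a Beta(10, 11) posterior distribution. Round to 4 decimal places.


MAP = mode of Beta distribution
= (alpha - 1)/(alpha + beta - 2)
= (10-1)/(10+11-2)
= 9/19 = 0.4737

0.4737


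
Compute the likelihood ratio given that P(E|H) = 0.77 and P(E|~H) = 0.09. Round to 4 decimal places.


LR = P(E|H) / P(E|~H)
= 0.77 / 0.09 = 8.5556

8.5556


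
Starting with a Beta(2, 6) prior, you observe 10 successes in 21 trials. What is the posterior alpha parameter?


For a Beta-Binomial conjugate model:
Posterior alpha = prior alpha + number of successes
= 2 + 10 = 12

12


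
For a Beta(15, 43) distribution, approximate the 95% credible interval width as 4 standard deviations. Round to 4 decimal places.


Variance of Beta(a,b) = ab / ((a+b)^2 * (a+b+1))
= 15*43 / ((58)^2 * 59)
= 0.0032
SD = sqrt(0.0032) = 0.057
Width = 4 * SD = 0.228

0.228


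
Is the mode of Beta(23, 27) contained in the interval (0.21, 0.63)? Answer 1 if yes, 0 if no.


Mode = (a-1)/(a+b-2) = 22/48 = 0.4583
Interval: (0.21, 0.63)
Contains mode? 1

1


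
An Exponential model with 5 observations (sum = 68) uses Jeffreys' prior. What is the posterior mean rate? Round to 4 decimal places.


Posterior Gamma(5, 68)
E[lambda] = 5/68 = 0.0735

0.0735


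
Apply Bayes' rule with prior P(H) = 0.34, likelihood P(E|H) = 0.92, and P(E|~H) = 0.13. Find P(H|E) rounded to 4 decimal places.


Step 1: Compute marginal P(E) = P(E|H)P(H) + P(E|~H)P(~H)
= 0.92*0.34 + 0.13*0.66 = 0.3986
Step 2: P(H|E) = P(E|H)P(H)/P(E) = 0.3128/0.3986
= 0.7847

0.7847


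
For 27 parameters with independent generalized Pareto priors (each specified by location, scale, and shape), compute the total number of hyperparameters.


A generalized Pareto prior has 3 hyperparameters per parameter.
Total = 27 * 3 = 81

81


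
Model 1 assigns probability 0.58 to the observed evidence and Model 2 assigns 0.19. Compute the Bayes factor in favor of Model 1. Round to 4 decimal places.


BF = P(data|M1) / P(data|M2)
= 0.58 / 0.19 = 3.0526

3.0526


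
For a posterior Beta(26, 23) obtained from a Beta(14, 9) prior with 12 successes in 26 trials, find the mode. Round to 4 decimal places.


Mode = (alpha - 1) / (alpha + beta - 2)
= 25 / 47
= 0.5319

0.5319


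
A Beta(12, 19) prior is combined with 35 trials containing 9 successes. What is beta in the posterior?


In conjugate updating:
beta_posterior = beta_prior + (n - k)
= 19 + (35 - 9)
= 19 + 26 = 45

45


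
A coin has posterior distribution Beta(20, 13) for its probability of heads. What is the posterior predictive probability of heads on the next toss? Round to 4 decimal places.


Posterior predictive = E[theta] = alpha/(alpha+beta)
= 20/33
= 0.6061

0.6061


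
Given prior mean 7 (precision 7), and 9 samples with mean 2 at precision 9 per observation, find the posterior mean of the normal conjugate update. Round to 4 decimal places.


The posterior mean is a precision-weighted average of prior and data.
Post. prec. = 7 + 81 = 88
Post. mean = (49 + 162)/88 = 211/88 = 2.3977

2.3977


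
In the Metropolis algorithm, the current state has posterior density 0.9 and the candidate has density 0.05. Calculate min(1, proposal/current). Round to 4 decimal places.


Ratio = 0.05/0.9 = 0.0556
Acceptance probability = min(1, 0.0556)
= 0.0556

0.0556


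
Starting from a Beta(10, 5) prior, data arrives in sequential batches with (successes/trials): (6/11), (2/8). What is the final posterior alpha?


In sequential Bayesian updating, we sum all successes.
Total successes = 8
Final alpha = 10 + 8 = 18

18


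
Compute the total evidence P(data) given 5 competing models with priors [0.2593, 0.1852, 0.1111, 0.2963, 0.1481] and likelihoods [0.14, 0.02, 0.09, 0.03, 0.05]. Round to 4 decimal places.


Marginal likelihood = sum P(model_i) * P(data|model_i)
Model 1: 0.2593 * 0.14 = 0.0363
Model 2: 0.1852 * 0.02 = 0.0037
Model 3: 0.1111 * 0.09 = 0.01
Model 4: 0.2963 * 0.03 = 0.0089
Model 5: 0.1481 * 0.05 = 0.0074
Total = 0.0663

0.0663


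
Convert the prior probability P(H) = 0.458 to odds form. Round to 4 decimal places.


P(not H) = 1 - 0.458 = 0.542
Odds = 0.458 / 0.542 = 0.845

0.845


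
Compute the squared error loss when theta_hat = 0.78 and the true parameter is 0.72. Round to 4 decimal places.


L = (theta_hat - theta_true)^2
= (0.78 - 0.72)^2
= 0.06^2 = 0.0036

0.0036


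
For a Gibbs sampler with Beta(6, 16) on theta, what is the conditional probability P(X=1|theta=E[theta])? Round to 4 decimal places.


E[theta] = 6/(6+16) = 0.2727
P(X=1|theta) = theta = 0.2727

0.2727


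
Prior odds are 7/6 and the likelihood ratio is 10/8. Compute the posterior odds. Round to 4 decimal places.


Posterior odds = prior odds * likelihood ratio
= (7/6) * (10/8)
= 70 / 48
= 1.4583

1.4583


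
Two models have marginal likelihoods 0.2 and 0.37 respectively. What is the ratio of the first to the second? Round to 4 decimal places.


Evidence ratio = 0.2 / 0.37
= 0.5405

0.5405


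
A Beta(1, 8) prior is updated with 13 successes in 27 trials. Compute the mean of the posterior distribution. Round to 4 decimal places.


After update: Beta(14, 22)
Mean = 14 / (14 + 22) = 14 / 36
= 0.3889

0.3889


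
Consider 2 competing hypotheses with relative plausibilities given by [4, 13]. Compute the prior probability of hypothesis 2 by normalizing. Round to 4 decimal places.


Sum of weights = 4 + 13 = 17
Normalized prior for H2 = 13 / 17
= 0.7647

0.7647


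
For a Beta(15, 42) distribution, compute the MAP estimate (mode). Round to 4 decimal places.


MAP = mode = (a-1)/(a+b-2)
= (15-1)/(15+42-2)
= 14/55 = 0.2545

0.2545


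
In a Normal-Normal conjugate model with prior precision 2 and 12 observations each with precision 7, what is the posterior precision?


Posterior precision = prior precision + n * observation precision
= 2 + 12 * 7
= 2 + 84 = 86

86


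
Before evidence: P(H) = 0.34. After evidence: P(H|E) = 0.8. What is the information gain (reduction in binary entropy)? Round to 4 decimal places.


Prior entropy = 0.9248
Posterior entropy = 0.7219
Information gain = 0.9248 - 0.7219 = 0.2029

0.2029


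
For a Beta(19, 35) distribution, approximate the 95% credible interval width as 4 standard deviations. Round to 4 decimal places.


Variance of Beta(a,b) = ab / ((a+b)^2 * (a+b+1))
= 19*35 / ((54)^2 * 55)
= 0.0041
SD = sqrt(0.0041) = 0.0644
Width = 4 * SD = 0.2576

0.2576


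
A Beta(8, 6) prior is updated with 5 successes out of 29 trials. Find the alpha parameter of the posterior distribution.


In the Beta-Binomial conjugate update:
alpha_post = alpha_prior + successes
= 8 + 5
= 13

13


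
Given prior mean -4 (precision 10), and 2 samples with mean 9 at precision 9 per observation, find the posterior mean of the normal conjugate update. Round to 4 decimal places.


The posterior mean is a precision-weighted average of prior and data.
Post. prec. = 10 + 18 = 28
Post. mean = (-40 + 162)/28 = 122/28 = 4.3571

4.3571


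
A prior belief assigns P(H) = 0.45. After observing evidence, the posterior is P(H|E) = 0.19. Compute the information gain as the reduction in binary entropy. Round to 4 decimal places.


H(prior) = -0.45*log2(0.45) - 0.55*log2(0.55)
= 0.9928
H(post) = -0.19*log2(0.19) - 0.81*log2(0.81)
= 0.7015
IG = 0.9928 - 0.7015 = 0.2913

0.2913


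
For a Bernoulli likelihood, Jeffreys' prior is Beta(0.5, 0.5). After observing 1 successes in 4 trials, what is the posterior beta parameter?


Jeffreys' prior for Bernoulli is Beta(0.5, 0.5).
Posterior is Beta(0.5 + k, 0.5 + n - k).
Posterior beta = 0.5 + (n - k) = 0.5 + 3 = 3.5

3.5


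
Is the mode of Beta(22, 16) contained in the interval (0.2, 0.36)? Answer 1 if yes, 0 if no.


Mode = (a-1)/(a+b-2) = 21/36 = 0.5833
Interval: (0.2, 0.36)
Contains mode? 0

0


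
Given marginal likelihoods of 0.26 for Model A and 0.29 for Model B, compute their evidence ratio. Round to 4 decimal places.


Ratio = ML(A) / ML(B) = 0.26/0.29
= 0.8966

0.8966


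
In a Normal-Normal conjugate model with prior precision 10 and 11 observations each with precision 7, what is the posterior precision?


Posterior precision = prior precision + n * observation precision
= 10 + 11 * 7
= 10 + 77 = 87

87


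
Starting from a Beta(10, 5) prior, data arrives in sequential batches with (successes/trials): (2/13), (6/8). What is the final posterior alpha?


In sequential Bayesian updating, we sum all successes.
Total successes = 8
Final alpha = 10 + 8 = 18

18


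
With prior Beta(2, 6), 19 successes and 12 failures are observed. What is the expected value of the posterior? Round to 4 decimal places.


Posterior = Beta(21, 18)
E[theta] = alpha/(alpha+beta)
= 21/39 = 0.5385

0.5385


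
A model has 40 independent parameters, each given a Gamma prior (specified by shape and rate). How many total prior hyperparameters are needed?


Each Gamma prior needs 2 hyperparameters (shape and rate).
Total = 2 * 40 = 80

80


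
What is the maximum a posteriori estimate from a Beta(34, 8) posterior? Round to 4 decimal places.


The MAP estimate equals the mode of the distribution.
Mode of Beta(a,b) = (a-1)/(a+b-2)
= 33/40
= 0.825

0.825


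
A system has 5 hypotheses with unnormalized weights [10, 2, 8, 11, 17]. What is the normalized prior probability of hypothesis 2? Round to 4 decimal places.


The normalized prior is the weight divided by the total.
Total weight = 48
P(H2) = 2 / 48 = 0.0417

0.0417


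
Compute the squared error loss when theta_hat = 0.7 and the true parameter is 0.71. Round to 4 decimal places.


L = (theta_hat - theta_true)^2
= (0.7 - 0.71)^2
= -0.01^2 = 0.0001

0.0001


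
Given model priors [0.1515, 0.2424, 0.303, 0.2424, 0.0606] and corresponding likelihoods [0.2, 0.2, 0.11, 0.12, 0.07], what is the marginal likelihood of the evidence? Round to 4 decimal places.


P(E) = sum_i P(M_i) P(E|M_i)
= 0.0303 + 0.0485 + 0.0333 + 0.0291 + 0.0042
= 0.1454

0.1454


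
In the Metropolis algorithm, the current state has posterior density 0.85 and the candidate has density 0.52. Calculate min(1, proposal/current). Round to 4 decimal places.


Ratio = 0.52/0.85 = 0.6118
Acceptance probability = min(1, 0.6118)
= 0.6118

0.6118


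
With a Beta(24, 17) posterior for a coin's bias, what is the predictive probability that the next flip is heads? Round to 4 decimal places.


The predictive probability equals the posterior mean.
P(next = heads) = alpha / (alpha + beta)
= 24 / 41 = 0.5854

0.5854


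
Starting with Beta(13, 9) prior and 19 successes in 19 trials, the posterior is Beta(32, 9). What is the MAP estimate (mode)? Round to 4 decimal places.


The mode of Beta(a, b) when a > 1 and b > 1 is (a-1)/(a+b-2)
= (32 - 1) / (32 + 9 - 2)
= 31 / 39
= 0.7949

0.7949


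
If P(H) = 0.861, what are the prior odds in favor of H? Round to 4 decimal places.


Prior odds = P(H) / (1 - P(H))
= 0.861 / 0.139
= 6.1942

6.1942


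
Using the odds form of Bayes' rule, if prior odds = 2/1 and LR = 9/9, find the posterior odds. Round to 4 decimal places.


Bayes' rule in odds form: posterior odds = prior odds * LR
= (2 * 9) / (1 * 9)
= 18/9 = 2.0

2.0


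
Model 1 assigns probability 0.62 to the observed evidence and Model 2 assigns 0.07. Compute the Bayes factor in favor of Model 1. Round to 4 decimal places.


BF = P(data|M1) / P(data|M2)
= 0.62 / 0.07 = 8.8571

8.8571


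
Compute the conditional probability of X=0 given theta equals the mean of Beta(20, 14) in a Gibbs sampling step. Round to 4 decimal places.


Mean of Beta(20, 14) = 0.5882
P(X=0 | theta=0.5882) = 0.4118

0.4118


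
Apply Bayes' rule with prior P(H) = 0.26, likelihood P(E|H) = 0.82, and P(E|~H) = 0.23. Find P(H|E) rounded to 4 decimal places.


Step 1: Compute marginal P(E) = P(E|H)P(H) + P(E|~H)P(~H)
= 0.82*0.26 + 0.23*0.74 = 0.3834
Step 2: P(H|E) = P(E|H)P(H)/P(E) = 0.2132/0.3834
= 0.5561

0.5561


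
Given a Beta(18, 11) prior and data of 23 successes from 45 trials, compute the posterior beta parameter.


Number of failures = 45 - 23 = 22
Posterior beta = 11 + 22 = 33

33


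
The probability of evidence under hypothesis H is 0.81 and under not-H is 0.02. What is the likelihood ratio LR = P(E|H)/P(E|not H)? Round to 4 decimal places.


LR = 0.81 / 0.02
= 40.5

40.5


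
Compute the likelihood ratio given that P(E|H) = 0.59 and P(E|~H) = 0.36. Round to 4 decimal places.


LR = P(E|H) / P(E|~H)
= 0.59 / 0.36 = 1.6389

1.6389


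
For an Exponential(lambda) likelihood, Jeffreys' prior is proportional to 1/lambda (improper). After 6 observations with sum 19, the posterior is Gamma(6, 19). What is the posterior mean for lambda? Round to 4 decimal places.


Posterior = Gamma(n, sum_x) = Gamma(6, 19)
Posterior mean = shape/rate = 6/19
= 0.3158

0.3158


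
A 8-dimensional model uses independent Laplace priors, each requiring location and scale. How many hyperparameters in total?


Per parameter: 2 (location and scale).
Total = 8 * 2 = 16

16


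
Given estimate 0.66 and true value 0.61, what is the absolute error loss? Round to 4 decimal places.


Absolute error = |estimate - true|
= |0.05| = 0.05

0.05


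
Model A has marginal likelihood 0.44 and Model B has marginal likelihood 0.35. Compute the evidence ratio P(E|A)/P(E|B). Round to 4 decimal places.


Evidence ratio = P(E|A) / P(E|B)
= 0.44 / 0.35
= 1.2571

1.2571


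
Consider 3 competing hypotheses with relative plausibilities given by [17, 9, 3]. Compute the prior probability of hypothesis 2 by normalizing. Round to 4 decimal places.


Sum of weights = 17 + 9 + 3 = 29
Normalized prior for H2 = 9 / 29
= 0.3103

0.3103


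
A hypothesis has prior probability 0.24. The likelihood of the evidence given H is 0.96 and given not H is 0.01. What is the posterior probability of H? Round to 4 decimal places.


Using Bayes' theorem:
P(E) = 0.24 * 0.96 + 0.76 * 0.01
P(E) = 0.238
P(H|E) = (0.24 * 0.96) / 0.238 = 0.9681

0.9681
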